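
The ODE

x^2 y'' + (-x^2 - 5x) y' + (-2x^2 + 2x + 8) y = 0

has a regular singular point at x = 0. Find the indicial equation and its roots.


Divide by x^2 to reach normal form y'' + P_1(x) y' + P_2(x) y = 0 with P_1(x) = -1 - 5/x and P_2(x) = -2 + 2/x + 8/x^2.
x = 0 is a singular point because the y'-coefficient -1 - 5/x has a pole at x = 0 and the y-coefficient -2 + 2/x + 8/x^2 has a pole at x = 0.
It is a regular singular point because x P_1(x) = p(x) = -x - 5 and x^2 P_2(x) = q(x) = -2x^2 + 2x + 8 are polynomials, hence analytic at x = 0.
p(0) = -5,  q(0) = 8.
Indicial equation: r(r-1) + p(0) r + q(0) = 0, i.e. r^2 + (p(0) - 1) r + q(0) = 0, i.e. r^2 - 6 r + 8 = 0.
Discriminant: (-6)^2 - 4(8) = 4, so r = (6 ± 2)/2.
Solving: r_1 = 4, r_2 = 2.

indicial: r^2 - 6 r + 8 = 0; roots r_1 = 4, r_2 = 2


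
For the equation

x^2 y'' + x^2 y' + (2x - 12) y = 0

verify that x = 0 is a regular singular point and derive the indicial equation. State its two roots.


Divide by x^2 to reach normal form y'' + P_1(x) y' + P_2(x) y = 0 with P_1(x) = 1 and P_2(x) = 2/x - 12/x^2.
x = 0 is a singular point because the y-coefficient 2/x - 12/x^2 has a pole at x = 0.
It is a regular singular point because x P_1(x) = p(x) = x and x^2 P_2(x) = q(x) = 2x - 12 are polynomials, hence analytic at x = 0.
p(0) = 0,  q(0) = -12.
Indicial equation: r(r-1) + p(0) r + q(0) = 0, i.e. r^2 + (p(0) - 1) r + q(0) = 0, i.e. r^2 - 1 r - 12 = 0.
Discriminant: (-1)^2 - 4(-12) = 49, so r = (1 ± 7)/2.
Solving: r_1 = 4, r_2 = -3.

indicial: r^2 - 1 r - 12 = 0; roots r_1 = 4, r_2 = -3


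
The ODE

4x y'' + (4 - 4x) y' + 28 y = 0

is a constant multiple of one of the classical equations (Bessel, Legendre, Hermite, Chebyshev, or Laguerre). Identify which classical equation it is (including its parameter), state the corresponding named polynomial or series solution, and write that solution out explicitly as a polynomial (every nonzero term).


All three coefficients share the factor 4; dividing through by 4 gives  x y'' + (1 - x) y' + 7 y = 0.
This matches the Laguerre equation x y'' + (1 - x) y' + n y = 0 with n = 7; the polynomial solution is L_7(x).
With y = sum_k a_k x^k, matching x^k gives (k+1)k a_{k+1} + (k+1) a_{k+1} - k a_k + n a_k = 0, i.e. (k+1)^2 a_{k+1} = (k - n) a_k = (k - 7) a_k. The right side vanishes at k = 7, so the series terminates at degree 7.
Standard normalization L_n(0) = 1 gives a_0 = 1. Work upward with a_{k+1} = (k - 7) a_k / (k+1)^2:
  a_1 = (0 - 7)(1) / 1^2 = -7/1 = -7
  a_2 = (1 - 7)(-7) / 2^2 = 42/4 = 21/2
  a_3 = (2 - 7)(21/2) / 3^2 = (-105/2)/9 = -35/6
  a_4 = (3 - 7)(-35/6) / 4^2 = (70/3)/16 = 35/24
  a_5 = (4 - 7)(35/24) / 5^2 = (-35/8)/25 = -7/40
  a_6 = (5 - 7)(-7/40) / 6^2 = (7/20)/36 = 7/720
  a_7 = (6 - 7)(7/720) / 7^2 = (-7/720)/49 = -1/5040
Hence L_7(x) = -x^7/5040 + 7 x^6/720 - 7 x^5/40 + 35 x^4/24 - 35 x^3/6 + 21 x^2/2 - 7 x + 1.

L_7(x); series = -x^7/5040 + 7 x^6/720 - 7 x^5/40 + 35 x^4/24 - 35 x^3/6 + 21 x^2/2 - 7 x + 1


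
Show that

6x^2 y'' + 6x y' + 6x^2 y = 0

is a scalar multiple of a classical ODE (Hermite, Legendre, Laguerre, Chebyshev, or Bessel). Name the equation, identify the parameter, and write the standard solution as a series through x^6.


All three coefficients share the factor 6; dividing through by 6 gives  x^2 y'' + x y' + x^2 y = 0.
This matches the Bessel equation x^2 y'' + x y' + (x^2 - nu^2) y = 0 with nu^2 = 0, so nu = 0; the solution bounded at x = 0 is J_0(x).
Frobenius at x = 0: indicial roots ±nu; for r = nu the recurrence k(k + 2nu) c_k = -c_{k-2} gives the standard series J_nu(x) = sum_{k>=0} (-1)^k / (k! (k+nu)!) (x/2)^(2k+nu). Evaluate the first 4 terms:
  k = 0: (-1)^0 / (0! * 0! * 2^0) x^0 = 1/(1*1*1) x^0 = (1) x^0
  k = 1: (-1)^1 / (1! * 1! * 2^2) x^2 = -1/(1*1*4) x^2 = (-1/4) x^2
  k = 2: (-1)^2 / (2! * 2! * 2^4) x^4 = 1/(2*2*16) x^4 = (1/64) x^4
  k = 3: (-1)^3 / (3! * 3! * 2^6) x^6 = -1/(6*6*64) x^6 = (-1/2304) x^6
Hence J_0(x) = -x^6/2304 + x^4/64 - x^2/4 + 1 + ....

J_0(x); series = -x^6/2304 + x^4/64 - x^2/4 + 1


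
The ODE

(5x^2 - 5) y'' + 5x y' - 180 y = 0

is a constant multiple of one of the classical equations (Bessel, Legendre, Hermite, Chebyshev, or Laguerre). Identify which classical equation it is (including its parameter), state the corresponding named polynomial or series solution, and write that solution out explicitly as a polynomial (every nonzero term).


All three coefficients share the factor -5; dividing through by -5 gives  (1 - x^2) y'' - x y' + 36 y = 0.
This matches the Chebyshev equation (1 - x^2) y'' - x y' + n^2 y = 0 (note the -x y' term, not -2x y') with n^2 = 36, so n = 6; the polynomial solution is T_6(x).
With y = sum_k a_k x^k, matching x^k gives (k+2)(k+1) a_{k+2} = (k^2 - n^2) a_k = (k - 6)(k + 6) a_k. The right side vanishes at k = 6, so the series with the parity of 6 terminates at degree 6.
Standard normalization: leading coefficient of T_n is 2^(n-1), so a_6 = 2^5 = 32. Work downward with a_k = (k+1)(k+2) a_{k+2} / ((k - 6)(k + 6)):
  a_4 = (5)(6)(32) / ((4 - 6)(4 + 6)) = 960/(-20) = -48
  a_2 = (3)(4)(-48) / ((2 - 6)(2 + 6)) = -576/(-32) = 18
  a_0 = (1)(2)(18) / ((0 - 6)(0 + 6)) = 36/(-36) = -1
Hence T_6(x) = 32 x^6 - 48 x^4 + 18 x^2 - 1.

T_6(x); series = 32 x^6 - 48 x^4 + 18 x^2 - 1


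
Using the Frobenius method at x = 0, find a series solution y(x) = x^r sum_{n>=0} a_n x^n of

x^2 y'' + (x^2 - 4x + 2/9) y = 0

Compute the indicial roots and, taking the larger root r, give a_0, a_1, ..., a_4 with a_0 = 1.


Write in Frobenius form y'' + (p(x)/x) y' + (q(x)/x^2) y = 0:
  p(x) = 0,  q(x) = x^2 - 4x + 2/9.
Indicial equation: r(r-1) + (0) r + (2/9) = 0 -> roots r_1 = 2/3, r_2 = 1/3.
Take r = r_1 = 2/3. Let y(x) = x^r sum_{n>=0} a_n x^n with a_0 = 1.
Substitute y = x^r sum a_n x^n and match x^{r+n}. The recurrence is
  D(n) a_n - 4 a_{n-1} + 1 a_{n-2} = 0,  where D(n) = (r+n)(r+n-1) + (0)(r+n) + (2/9).
  a_n = [4 a_{n-1} - 1 a_{n-2}] / D(n).
Since the indicial polynomial factors as (r - r_1)(r - r_2), D(n) = (r_1 + n - r_1)(r_1 + n - r_2) = n(n + 1/3).
Evaluating step by step (a_0 = 1):
  n = 1: D(1) = 1(1 + 1/3) = 4/3; numerator = 4(1) = 4; a_1 = (4)/(4/3) = 3
  n = 2: D(2) = 2(2 + 1/3) = 14/3; numerator = 4(3) - 1(1) = 11; a_2 = (11)/(14/3) = 33/14
  n = 3: D(3) = 3(3 + 1/3) = 10; numerator = 4(33/14) - 1(3) = 45/7; a_3 = (45/7)/(10) = 9/14
  n = 4: D(4) = 4(4 + 1/3) = 52/3; numerator = 4(9/14) - 1(33/14) = 3/14; a_4 = (3/14)/(52/3) = 9/728

r = 2/3; a_0 = 1; a_1 = 3; a_2 = 33/14; a_3 = 9/14; a_4 = 9/728


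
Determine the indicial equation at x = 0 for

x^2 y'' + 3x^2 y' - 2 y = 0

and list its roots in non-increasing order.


Divide by x^2 to reach normal form y'' + P_1(x) y' + P_2(x) y = 0 with P_1(x) = 3 and P_2(x) = -2/x^2.
x = 0 is a singular point because the y-coefficient -2/x^2 has a pole at x = 0.
It is a regular singular point because x P_1(x) = p(x) = 3x and x^2 P_2(x) = q(x) = -2 are polynomials, hence analytic at x = 0.
p(0) = 0,  q(0) = -2.
Indicial equation: r(r-1) + p(0) r + q(0) = 0, i.e. r^2 + (p(0) - 1) r + q(0) = 0, i.e. r^2 - 1 r - 2 = 0.
Discriminant: (-1)^2 - 4(-2) = 9, so r = (1 ± 3)/2.
Solving: r_1 = 2, r_2 = -1.

indicial: r^2 - 1 r - 2 = 0; roots r_1 = 2, r_2 = -1


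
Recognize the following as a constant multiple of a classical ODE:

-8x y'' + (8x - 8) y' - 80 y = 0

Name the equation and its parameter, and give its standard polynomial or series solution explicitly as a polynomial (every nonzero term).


All three coefficients share the factor -8; dividing through by -8 gives  x y'' + (1 - x) y' + 10 y = 0.
This matches the Laguerre equation x y'' + (1 - x) y' + n y = 0 with n = 10; the polynomial solution is L_10(x).
With y = sum_k a_k x^k, matching x^k gives (k+1)k a_{k+1} + (k+1) a_{k+1} - k a_k + n a_k = 0, i.e. (k+1)^2 a_{k+1} = (k - n) a_k = (k - 10) a_k. The right side vanishes at k = 10, so the series terminates at degree 10.
Standard normalization L_n(0) = 1 gives a_0 = 1. Work upward with a_{k+1} = (k - 10) a_k / (k+1)^2:
  a_1 = (0 - 10)(1) / 1^2 = -10/1 = -10
  a_2 = (1 - 10)(-10) / 2^2 = 90/4 = 45/2
  a_3 = (2 - 10)(45/2) / 3^2 = -180/9 = -20
  a_4 = (3 - 10)(-20) / 4^2 = 140/16 = 35/4
  a_5 = (4 - 10)(35/4) / 5^2 = (-105/2)/25 = -21/10
  a_6 = (5 - 10)(-21/10) / 6^2 = (21/2)/36 = 7/24
  a_7 = (6 - 10)(7/24) / 7^2 = (-7/6)/49 = -1/42
  a_8 = (7 - 10)(-1/42) / 8^2 = (1/14)/64 = 1/896
  a_9 = (8 - 10)(1/896) / 9^2 = (-1/448)/81 = -1/36288
  a_10 = (9 - 10)(-1/36288) / 10^2 = (1/36288)/100 = 1/3628800
Hence L_10(x) = x^10/3628800 - x^9/36288 + x^8/896 - x^7/42 + 7 x^6/24 - 21 x^5/10 + 35 x^4/4 - 20 x^3 + 45 x^2/2 - 10 x + 1.

L_10(x); series = x^10/3628800 - x^9/36288 + x^8/896 - x^7/42 + 7 x^6/24 - 21 x^5/10 + 35 x^4/4 - 20 x^3 + 45 x^2/2 - 10 x + 1


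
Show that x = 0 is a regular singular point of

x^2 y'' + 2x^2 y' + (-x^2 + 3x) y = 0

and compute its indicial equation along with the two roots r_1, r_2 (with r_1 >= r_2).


Divide by x^2 to reach normal form y'' + P_1(x) y' + P_2(x) y = 0 with P_1(x) = 2 and P_2(x) = -1 + 3/x.
x = 0 is a singular point because the y-coefficient -1 + 3/x has a pole at x = 0.
It is a regular singular point because x P_1(x) = p(x) = 2x and x^2 P_2(x) = q(x) = -x^2 + 3x are polynomials, hence analytic at x = 0.
p(0) = 0,  q(0) = 0.
Indicial equation: r(r-1) + p(0) r + q(0) = 0, i.e. r^2 + (p(0) - 1) r + q(0) = 0, i.e. r^2 - 1 r = 0.
Discriminant: (-1)^2 - 4(0) = 1, so r = (1 ± 1)/2.
Solving: r_1 = 1, r_2 = 0.

indicial: r^2 - 1 r = 0; roots r_1 = 1, r_2 = 0


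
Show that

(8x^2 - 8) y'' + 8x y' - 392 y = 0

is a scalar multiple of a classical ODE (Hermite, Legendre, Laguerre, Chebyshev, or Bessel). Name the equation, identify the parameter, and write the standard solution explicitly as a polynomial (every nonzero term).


All three coefficients share the factor -8; dividing through by -8 gives  (1 - x^2) y'' - x y' + 49 y = 0.
This matches the Chebyshev equation (1 - x^2) y'' - x y' + n^2 y = 0 (note the -x y' term, not -2x y') with n^2 = 49, so n = 7; the polynomial solution is T_7(x).
With y = sum_k a_k x^k, matching x^k gives (k+2)(k+1) a_{k+2} = (k^2 - n^2) a_k = (k - 7)(k + 7) a_k. The right side vanishes at k = 7, so the series with the parity of 7 terminates at degree 7.
Standard normalization: leading coefficient of T_n is 2^(n-1), so a_7 = 2^6 = 64. Work downward with a_k = (k+1)(k+2) a_{k+2} / ((k - 7)(k + 7)):
  a_5 = (6)(7)(64) / ((5 - 7)(5 + 7)) = 2688/(-24) = -112
  a_3 = (4)(5)(-112) / ((3 - 7)(3 + 7)) = -2240/(-40) = 56
  a_1 = (2)(3)(56) / ((1 - 7)(1 + 7)) = 336/(-48) = -7
Hence T_7(x) = 64 x^7 - 112 x^5 + 56 x^3 - 7 x.

T_7(x); series = 64 x^7 - 112 x^5 + 56 x^3 - 7 x


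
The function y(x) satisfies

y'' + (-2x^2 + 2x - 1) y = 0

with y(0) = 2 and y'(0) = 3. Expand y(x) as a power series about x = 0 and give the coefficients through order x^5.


Ansatz: y(x) = sum_{n>=0} a_n x^n, so y'(x) = sum_{n>=1} n a_n x^(n-1) and y''(x) = sum_{n>=2} n(n-1) a_n x^(n-2).
Substitute into P(x) y'' + Q(x) y' + R(x) y = 0 with P(x) = 1, Q(x) = 0, R(x) = -2x^2 + 2x - 1, and match powers of x.
Initial conditions: a_0 = 2, a_1 = 3.
Setting the coefficient of each power of x to zero and solving order by order (substituting the coefficients already found):
  x^0: 2 a_2 - a_0 = 0  ->  2 a_2 = a_0 = 2  ->  a_2 = 1
  x^1: 6 a_3 - a_1 + 2 a_0 = 0  ->  6 a_3 = a_1 - 2 a_0 = -1  ->  a_3 = -1/6
  x^2: 12 a_4 - a_2 + 2 a_1 - 2 a_0 = 0  ->  12 a_4 = a_2 - 2 a_1 + 2 a_0 = -1  ->  a_4 = -1/12
  x^3: 20 a_5 - a_3 + 2 a_2 - 2 a_1 = 0  ->  20 a_5 = a_3 - 2 a_2 + 2 a_1 = 23/6  ->  a_5 = 23/120
Truncated series: y(x) = 2 + 3 x + x^2 - (1/6) x^3 - (1/12) x^4 + (23/120) x^5 + O(x^6).

a_0 = 2; a_1 = 3; a_2 = 1; a_3 = -1/6; a_4 = -1/12; a_5 = 23/120


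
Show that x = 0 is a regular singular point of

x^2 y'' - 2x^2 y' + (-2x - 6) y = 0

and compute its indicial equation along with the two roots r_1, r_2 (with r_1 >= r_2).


Divide by x^2 to reach normal form y'' + P_1(x) y' + P_2(x) y = 0 with P_1(x) = -2 and P_2(x) = -2/x - 6/x^2.
x = 0 is a singular point because the y-coefficient -2/x - 6/x^2 has a pole at x = 0.
It is a regular singular point because x P_1(x) = p(x) = -2x and x^2 P_2(x) = q(x) = -2x - 6 are polynomials, hence analytic at x = 0.
p(0) = 0,  q(0) = -6.
Indicial equation: r(r-1) + p(0) r + q(0) = 0, i.e. r^2 + (p(0) - 1) r + q(0) = 0, i.e. r^2 - 1 r - 6 = 0.
Discriminant: (-1)^2 - 4(-6) = 25, so r = (1 ± 5)/2.
Solving: r_1 = 3, r_2 = -2.

indicial: r^2 - 1 r - 6 = 0; roots r_1 = 3, r_2 = -2


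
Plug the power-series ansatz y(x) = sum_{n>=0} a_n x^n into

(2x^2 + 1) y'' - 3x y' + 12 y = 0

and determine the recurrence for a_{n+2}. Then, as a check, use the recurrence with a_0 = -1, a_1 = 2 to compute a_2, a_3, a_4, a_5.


Substitute y = sum_n a_n x^n.
(1 + 2 x^2) y'' contributes (n+2)(n+1) a_{n+2} + 2 n(n-1) a_n at x^n.
-3 x y'(x) contributes -3 n a_n at x^n.
12 y(x) contributes 12 a_n at x^n.
Matching x^n: (n+2)(n+1) a_{n+2} + (2 n(n-1) - 3 n + 12) a_n = 0.
Thus a_{n+2} = (-2 n(n-1) + 3 n - 12) / ((n+1)(n+2)) * a_n.

Check with a_0 = -1, a_1 = 2 (apply the recurrence for n = 0, 1, 2, 3): a_0 = -1, a_1 = 2, a_2 = 6, a_3 = -3, a_4 = -5, a_5 = 9/4.

a_(n+2) = (-2 n(n-1) + 3 n - 12) / ((n+1)(n+2)) * a_n; check: a_0 = -1, a_1 = 2, a_2 = 6, a_3 = -3, a_4 = -5, a_5 = 9/4


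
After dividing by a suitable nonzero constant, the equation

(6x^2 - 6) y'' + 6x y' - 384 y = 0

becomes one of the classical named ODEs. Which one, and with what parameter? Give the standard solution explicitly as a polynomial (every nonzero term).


All three coefficients share the factor -6; dividing through by -6 gives  (1 - x^2) y'' - x y' + 64 y = 0.
This matches the Chebyshev equation (1 - x^2) y'' - x y' + n^2 y = 0 (note the -x y' term, not -2x y') with n^2 = 64, so n = 8; the polynomial solution is T_8(x).
With y = sum_k a_k x^k, matching x^k gives (k+2)(k+1) a_{k+2} = (k^2 - n^2) a_k = (k - 8)(k + 8) a_k. The right side vanishes at k = 8, so the series with the parity of 8 terminates at degree 8.
Standard normalization: leading coefficient of T_n is 2^(n-1), so a_8 = 2^7 = 128. Work downward with a_k = (k+1)(k+2) a_{k+2} / ((k - 8)(k + 8)):
  a_6 = (7)(8)(128) / ((6 - 8)(6 + 8)) = 7168/(-28) = -256
  a_4 = (5)(6)(-256) / ((4 - 8)(4 + 8)) = -7680/(-48) = 160
  a_2 = (3)(4)(160) / ((2 - 8)(2 + 8)) = 1920/(-60) = -32
  a_0 = (1)(2)(-32) / ((0 - 8)(0 + 8)) = -64/(-64) = 1
Hence T_8(x) = 128 x^8 - 256 x^6 + 160 x^4 - 32 x^2 + 1.

T_8(x); series = 128 x^8 - 256 x^6 + 160 x^4 - 32 x^2 + 1


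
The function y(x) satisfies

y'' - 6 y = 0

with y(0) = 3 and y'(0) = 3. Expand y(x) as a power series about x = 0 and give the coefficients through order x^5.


Ansatz: y(x) = sum_{n>=0} a_n x^n, so y'(x) = sum_{n>=1} n a_n x^(n-1) and y''(x) = sum_{n>=2} n(n-1) a_n x^(n-2).
Substitute into P(x) y'' + Q(x) y' + R(x) y = 0 with P(x) = 1, Q(x) = 0, R(x) = -6, and match powers of x.
Initial conditions: a_0 = 3, a_1 = 3.
Setting the coefficient of each power of x to zero and solving order by order (substituting the coefficients already found):
  x^0: 2 a_2 - 6 a_0 = 0  ->  2 a_2 = 6 a_0 = 18  ->  a_2 = 9
  x^1: 6 a_3 - 6 a_1 = 0  ->  6 a_3 = 6 a_1 = 18  ->  a_3 = 3
  x^2: 12 a_4 - 6 a_2 = 0  ->  12 a_4 = 6 a_2 = 54  ->  a_4 = 9/2
  x^3: 20 a_5 - 6 a_3 = 0  ->  20 a_5 = 6 a_3 = 18  ->  a_5 = 9/10
Truncated series: y(x) = 3 + 3 x + 9 x^2 + 3 x^3 + (9/2) x^4 + (9/10) x^5 + O(x^6).

a_0 = 3; a_1 = 3; a_2 = 9; a_3 = 3; a_4 = 9/2; a_5 = 9/10


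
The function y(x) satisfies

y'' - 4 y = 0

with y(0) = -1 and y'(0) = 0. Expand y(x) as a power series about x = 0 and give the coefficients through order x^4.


Ansatz: y(x) = sum_{n>=0} a_n x^n, so y'(x) = sum_{n>=1} n a_n x^(n-1) and y''(x) = sum_{n>=2} n(n-1) a_n x^(n-2).
Substitute into P(x) y'' + Q(x) y' + R(x) y = 0 with P(x) = 1, Q(x) = 0, R(x) = -4, and match powers of x.
Initial conditions: a_0 = -1, a_1 = 0.
Setting the coefficient of each power of x to zero and solving order by order (substituting the coefficients already found):
  x^0: 2 a_2 - 4 a_0 = 0  ->  2 a_2 = 4 a_0 = -4  ->  a_2 = -2
  x^1: 6 a_3 - 4 a_1 = 0  ->  6 a_3 = 4 a_1 = 0  ->  a_3 = 0
  x^2: 12 a_4 - 4 a_2 = 0  ->  12 a_4 = 4 a_2 = -8  ->  a_4 = -2/3
Truncated series: y(x) = -1 - 2 x^2 - (2/3) x^4 + O(x^5).

a_0 = -1; a_1 = 0; a_2 = -2; a_3 = 0; a_4 = -2/3


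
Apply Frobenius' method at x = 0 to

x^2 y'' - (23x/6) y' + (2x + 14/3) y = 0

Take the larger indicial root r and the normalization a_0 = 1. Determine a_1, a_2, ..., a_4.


Write in Frobenius form y'' + (p(x)/x) y' + (q(x)/x^2) y = 0:
  p(x) = -23/6,  q(x) = 2x + 14/3.
Indicial equation: r(r-1) + (-23/6) r + (14/3) = 0 -> roots r_1 = 7/2, r_2 = 4/3.
Take r = r_1 = 7/2. Let y(x) = x^r sum_{n>=0} a_n x^n with a_0 = 1.
Substitute y = x^r sum a_n x^n and match x^{r+n}. The recurrence is
  D(n) a_n + 2 a_{n-1} = 0,  where D(n) = (r+n)(r+n-1) + (-23/6)(r+n) + (14/3).
  a_n = -2 / D(n) * a_{n-1}.
Since the indicial polynomial factors as (r - r_1)(r - r_2), D(n) = (r_1 + n - r_1)(r_1 + n - r_2) = n(n + 13/6).
Evaluating step by step (a_0 = 1):
  n = 1: D(1) = 1(1 + 13/6) = 19/6; numerator = -2(1) = -2; a_1 = (-2)/(19/6) = -12/19
  n = 2: D(2) = 2(2 + 13/6) = 25/3; numerator = -2(-12/19) = 24/19; a_2 = (24/19)/(25/3) = 72/475
  n = 3: D(3) = 3(3 + 13/6) = 31/2; numerator = -2(72/475) = -144/475; a_3 = (-144/475)/(31/2) = -288/14725
  n = 4: D(4) = 4(4 + 13/6) = 74/3; numerator = -2(-288/14725) = 576/14725; a_4 = (576/14725)/(74/3) = 864/544825

r = 7/2; a_0 = 1; a_1 = -12/19; a_2 = 72/475; a_3 = -288/14725; a_4 = 864/544825


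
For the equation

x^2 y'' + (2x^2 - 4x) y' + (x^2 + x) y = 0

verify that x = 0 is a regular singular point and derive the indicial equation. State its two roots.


Divide by x^2 to reach normal form y'' + P_1(x) y' + P_2(x) y = 0 with P_1(x) = 2 - 4/x and P_2(x) = 1 + 1/x.
x = 0 is a singular point because the y'-coefficient 2 - 4/x has a pole at x = 0 and the y-coefficient 1 + 1/x has a pole at x = 0.
It is a regular singular point because x P_1(x) = p(x) = 2x - 4 and x^2 P_2(x) = q(x) = x^2 + x are polynomials, hence analytic at x = 0.
p(0) = -4,  q(0) = 0.
Indicial equation: r(r-1) + p(0) r + q(0) = 0, i.e. r^2 + (p(0) - 1) r + q(0) = 0, i.e. r^2 - 5 r = 0.
Discriminant: (-5)^2 - 4(0) = 25, so r = (5 ± 5)/2.
Solving: r_1 = 5, r_2 = 0.

indicial: r^2 - 5 r = 0; roots r_1 = 5, r_2 = 0


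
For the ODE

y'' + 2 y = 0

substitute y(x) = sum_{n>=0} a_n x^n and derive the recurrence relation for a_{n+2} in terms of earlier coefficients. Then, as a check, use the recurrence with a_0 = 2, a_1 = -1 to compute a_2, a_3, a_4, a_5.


Substitute y = sum_n a_n x^n into y'' + (const) y = 0.
y''(x) = sum_{n>=0} (n+2)(n+1) a_{n+2} x^n.
The ODE becomes sum_n [(n+2)(n+1) a_{n+2} + 2 a_n] x^n = 0.
Setting each coefficient to zero gives the recurrence:
  (n+2)(n+1) a_{n+2} + 2 a_n = 0,
  a_{n+2} = -2 / ((n+1)(n+2)) a_n.

Check with a_0 = 2, a_1 = -1 (apply the recurrence for n = 0, 1, 2, 3): a_0 = 2, a_1 = -1, a_2 = -2, a_3 = 1/3, a_4 = 1/3, a_5 = -1/30.

a_{n+2} = -2/((n+1)(n+2)) * a_n; check: a_0 = 2, a_1 = -1, a_2 = -2, a_3 = 1/3, a_4 = 1/3, a_5 = -1/30


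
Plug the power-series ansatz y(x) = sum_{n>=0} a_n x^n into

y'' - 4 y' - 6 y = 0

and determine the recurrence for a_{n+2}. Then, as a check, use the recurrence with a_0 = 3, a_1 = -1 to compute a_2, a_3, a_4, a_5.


Substitute y = sum_n a_n x^n.
y''(x) has coefficient (n+2)(n+1) a_{n+2} at x^n;
-4 y'(x) has coefficient -4 (n+1) a_{n+1} at x^n;
-6 y(x) has coefficient -6 a_n at x^n.
Matching x^n: (n+2)(n+1) a_{n+2} - 4 (n+1) a_{n+1} - 6 a_n = 0.
Thus a_{n+2} = [4 (n+1) a_{n+1} + 6 a_n] / ((n+1)(n+2)).

Check with a_0 = 3, a_1 = -1 (apply the recurrence for n = 0, 1, 2, 3): a_0 = 3, a_1 = -1, a_2 = 7, a_3 = 25/3, a_4 = 71/6, a_5 = 359/30.

a_(n+2) = [4 (n+1) a_(n+1) + 6 a_n] / ((n+1)(n+2)); check: a_0 = 3, a_1 = -1, a_2 = 7, a_3 = 25/3, a_4 = 71/6, a_5 = 359/30


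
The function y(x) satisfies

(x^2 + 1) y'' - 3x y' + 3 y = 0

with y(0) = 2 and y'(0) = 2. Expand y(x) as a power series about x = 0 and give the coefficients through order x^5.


Ansatz: y(x) = sum_{n>=0} a_n x^n, so y'(x) = sum_{n>=1} n a_n x^(n-1) and y''(x) = sum_{n>=2} n(n-1) a_n x^(n-2).
Substitute into P(x) y'' + Q(x) y' + R(x) y = 0 with P(x) = x^2 + 1, Q(x) = -3x, R(x) = 3, and match powers of x.
Initial conditions: a_0 = 2, a_1 = 2.
Setting the coefficient of each power of x to zero and solving order by order (substituting the coefficients already found):
  x^0: 2 a_2 + 3 a_0 = 0  ->  2 a_2 = -3 a_0 = -6  ->  a_2 = -3
  x^1: 6 a_3 = 0  ->  a_3 = 0
  x^2: 12 a_4 - a_2 = 0  ->  12 a_4 = a_2 = -3  ->  a_4 = -1/4
  x^3: 20 a_5 = 0  ->  a_5 = 0
Truncated series: y(x) = 2 + 2 x - 3 x^2 - (1/4) x^4 + O(x^6).

a_0 = 2; a_1 = 2; a_2 = -3; a_3 = 0; a_4 = -1/4; a_5 = 0


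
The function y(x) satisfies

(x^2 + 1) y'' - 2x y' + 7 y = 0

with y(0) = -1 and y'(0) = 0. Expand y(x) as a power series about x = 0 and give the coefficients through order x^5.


Ansatz: y(x) = sum_{n>=0} a_n x^n, so y'(x) = sum_{n>=1} n a_n x^(n-1) and y''(x) = sum_{n>=2} n(n-1) a_n x^(n-2).
Substitute into P(x) y'' + Q(x) y' + R(x) y = 0 with P(x) = x^2 + 1, Q(x) = -2x, R(x) = 7, and match powers of x.
Initial conditions: a_0 = -1, a_1 = 0.
Setting the coefficient of each power of x to zero and solving order by order (substituting the coefficients already found):
  x^0: 2 a_2 + 7 a_0 = 0  ->  2 a_2 = -7 a_0 = 7  ->  a_2 = 7/2
  x^1: 6 a_3 + 5 a_1 = 0  ->  6 a_3 = -5 a_1 = 0  ->  a_3 = 0
  x^2: 12 a_4 + 5 a_2 = 0  ->  12 a_4 = -5 a_2 = -35/2  ->  a_4 = -35/24
  x^3: 20 a_5 + 7 a_3 = 0  ->  20 a_5 = -7 a_3 = 0  ->  a_5 = 0
Truncated series: y(x) = -1 + (7/2) x^2 - (35/24) x^4 + O(x^6).

a_0 = -1; a_1 = 0; a_2 = 7/2; a_3 = 0; a_4 = -35/24; a_5 = 0


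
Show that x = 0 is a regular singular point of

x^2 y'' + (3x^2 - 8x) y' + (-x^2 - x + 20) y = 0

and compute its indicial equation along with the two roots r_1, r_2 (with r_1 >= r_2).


Divide by x^2 to reach normal form y'' + P_1(x) y' + P_2(x) y = 0 with P_1(x) = 3 - 8/x and P_2(x) = -1 - 1/x + 20/x^2.
x = 0 is a singular point because the y'-coefficient 3 - 8/x has a pole at x = 0 and the y-coefficient -1 - 1/x + 20/x^2 has a pole at x = 0.
It is a regular singular point because x P_1(x) = p(x) = 3x - 8 and x^2 P_2(x) = q(x) = -x^2 - x + 20 are polynomials, hence analytic at x = 0.
p(0) = -8,  q(0) = 20.
Indicial equation: r(r-1) + p(0) r + q(0) = 0, i.e. r^2 + (p(0) - 1) r + q(0) = 0, i.e. r^2 - 9 r + 20 = 0.
Discriminant: (-9)^2 - 4(20) = 1, so r = (9 ± 1)/2.
Solving: r_1 = 5, r_2 = 4.

indicial: r^2 - 9 r + 20 = 0; roots r_1 = 5, r_2 = 4


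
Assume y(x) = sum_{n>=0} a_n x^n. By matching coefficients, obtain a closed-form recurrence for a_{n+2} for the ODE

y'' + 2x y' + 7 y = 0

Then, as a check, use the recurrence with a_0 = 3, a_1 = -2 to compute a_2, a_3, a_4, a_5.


Substitute y = sum_n a_n x^n.
y''(x) has coefficient (n+2)(n+1) a_{n+2} at x^n;
2 x y'(x) has coefficient 2 n a_n at x^n (shift);
7 y(x) has coefficient 7 a_n at x^n.
Matching x^n: (n+2)(n+1) a_{n+2} + (2n + 7) a_n = 0.
Thus a_{n+2} = (-2n - 7) / ((n+1)(n+2)) * a_n.

Check with a_0 = 3, a_1 = -2 (apply the recurrence for n = 0, 1, 2, 3): a_0 = 3, a_1 = -2, a_2 = -21/2, a_3 = 3, a_4 = 77/8, a_5 = -39/20.

a_(n+2) = (-2n - 7) / ((n+1)(n+2)) * a_n; check: a_0 = 3, a_1 = -2, a_2 = -21/2, a_3 = 3, a_4 = 77/8, a_5 = -39/20


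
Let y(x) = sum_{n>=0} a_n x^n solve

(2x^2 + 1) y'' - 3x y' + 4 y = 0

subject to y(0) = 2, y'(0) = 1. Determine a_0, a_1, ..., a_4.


Ansatz: y(x) = sum_{n>=0} a_n x^n, so y'(x) = sum_{n>=1} n a_n x^(n-1) and y''(x) = sum_{n>=2} n(n-1) a_n x^(n-2).
Substitute into P(x) y'' + Q(x) y' + R(x) y = 0 with P(x) = 2x^2 + 1, Q(x) = -3x, R(x) = 4, and match powers of x.
Initial conditions: a_0 = 2, a_1 = 1.
Setting the coefficient of each power of x to zero and solving order by order (substituting the coefficients already found):
  x^0: 2 a_2 + 4 a_0 = 0  ->  2 a_2 = -4 a_0 = -8  ->  a_2 = -4
  x^1: 6 a_3 + a_1 = 0  ->  6 a_3 = -a_1 = -1  ->  a_3 = -1/6
  x^2: 12 a_4 + 2 a_2 = 0  ->  12 a_4 = -2 a_2 = 8  ->  a_4 = 2/3
Truncated series: y(x) = 2 + x - 4 x^2 - (1/6) x^3 + (2/3) x^4 + O(x^5).

a_0 = 2; a_1 = 1; a_2 = -4; a_3 = -1/6; a_4 = 2/3


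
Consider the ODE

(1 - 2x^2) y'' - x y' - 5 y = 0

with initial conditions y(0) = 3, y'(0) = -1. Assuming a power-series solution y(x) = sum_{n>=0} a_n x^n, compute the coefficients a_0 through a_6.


Ansatz: y(x) = sum_{n>=0} a_n x^n, so y'(x) = sum_{n>=1} n a_n x^(n-1) and y''(x) = sum_{n>=2} n(n-1) a_n x^(n-2).
Substitute into P(x) y'' + Q(x) y' + R(x) y = 0 with P(x) = 1 - 2x^2, Q(x) = -x, R(x) = -5, and match powers of x.
Initial conditions: a_0 = 3, a_1 = -1.
Setting the coefficient of each power of x to zero and solving order by order (substituting the coefficients already found):
  x^0: 2 a_2 - 5 a_0 = 0  ->  2 a_2 = 5 a_0 = 15  ->  a_2 = 15/2
  x^1: 6 a_3 - 6 a_1 = 0  ->  6 a_3 = 6 a_1 = -6  ->  a_3 = -1
  x^2: 12 a_4 - 11 a_2 = 0  ->  12 a_4 = 11 a_2 = 165/2  ->  a_4 = 55/8
  x^3: 20 a_5 - 20 a_3 = 0  ->  20 a_5 = 20 a_3 = -20  ->  a_5 = -1
  x^4: 30 a_6 - 33 a_4 = 0  ->  30 a_6 = 33 a_4 = 1815/8  ->  a_6 = 121/16
Truncated series: y(x) = 3 - x + (15/2) x^2 - x^3 + (55/8) x^4 - x^5 + (121/16) x^6 + O(x^7).

a_0 = 3; a_1 = -1; a_2 = 15/2; a_3 = -1; a_4 = 55/8; a_5 = -1; a_6 = 121/16


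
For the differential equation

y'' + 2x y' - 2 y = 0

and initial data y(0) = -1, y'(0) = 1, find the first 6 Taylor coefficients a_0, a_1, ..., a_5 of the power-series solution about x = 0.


Ansatz: y(x) = sum_{n>=0} a_n x^n, so y'(x) = sum_{n>=1} n a_n x^(n-1) and y''(x) = sum_{n>=2} n(n-1) a_n x^(n-2).
Substitute into P(x) y'' + Q(x) y' + R(x) y = 0 with P(x) = 1, Q(x) = 2x, R(x) = -2, and match powers of x.
Initial conditions: a_0 = -1, a_1 = 1.
Setting the coefficient of each power of x to zero and solving order by order (substituting the coefficients already found):
  x^0: 2 a_2 - 2 a_0 = 0  ->  2 a_2 = 2 a_0 = -2  ->  a_2 = -1
  x^1: 6 a_3 = 0  ->  a_3 = 0
  x^2: 12 a_4 + 2 a_2 = 0  ->  12 a_4 = -2 a_2 = 2  ->  a_4 = 1/6
  x^3: 20 a_5 + 4 a_3 = 0  ->  20 a_5 = -4 a_3 = 0  ->  a_5 = 0
Truncated series: y(x) = -1 + x - x^2 + (1/6) x^4 + O(x^6).

a_0 = -1; a_1 = 1; a_2 = -1; a_3 = 0; a_4 = 1/6; a_5 = 0


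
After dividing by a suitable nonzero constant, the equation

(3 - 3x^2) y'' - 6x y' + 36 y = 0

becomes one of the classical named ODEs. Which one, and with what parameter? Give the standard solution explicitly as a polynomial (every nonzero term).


All three coefficients share the factor 3; dividing through by 3 gives  (1 - x^2) y'' - 2x y' + 12 y = 0.
This matches the Legendre equation (1 - x^2) y'' - 2x y' + n(n+1) y = 0 (note the -2x y' term) with n(n+1) = 12, so n = 3; the polynomial solution is P_3(x).
With y = sum_k a_k x^k, matching x^k gives (k+2)(k+1) a_{k+2} = [k(k+1) - n(n+1)] a_k = (k - 3)(k + 4) a_k. The right side vanishes at k = 3, so the series with the parity of 3 terminates at degree 3.
Standard normalization (P_n(1) = 1): leading coefficient (2n)!/(2^n (n!)^2) = 720/(8*36) = 5/2, so a_3 = 5/2. Work downward with a_k = (k+1)(k+2) a_{k+2} / ((k - 3)(k + 4)):
  a_1 = (2)(3)(5/2) / ((1 - 3)(1 + 4)) = 15/(-10) = -3/2
Hence P_3(x) = 5 x^3/2 - 3 x/2.

P_3(x); series = 5 x^3/2 - 3 x/2


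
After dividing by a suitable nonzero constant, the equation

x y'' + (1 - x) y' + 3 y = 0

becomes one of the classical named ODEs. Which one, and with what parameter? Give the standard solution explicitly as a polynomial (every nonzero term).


The equation is already in a standard form:  x y'' + (1 - x) y' + 3 y = 0.
This matches the Laguerre equation x y'' + (1 - x) y' + n y = 0 with n = 3; the polynomial solution is L_3(x).
With y = sum_k a_k x^k, matching x^k gives (k+1)k a_{k+1} + (k+1) a_{k+1} - k a_k + n a_k = 0, i.e. (k+1)^2 a_{k+1} = (k - n) a_k = (k - 3) a_k. The right side vanishes at k = 3, so the series terminates at degree 3.
Standard normalization L_n(0) = 1 gives a_0 = 1. Work upward with a_{k+1} = (k - 3) a_k / (k+1)^2:
  a_1 = (0 - 3)(1) / 1^2 = -3/1 = -3
  a_2 = (1 - 3)(-3) / 2^2 = 6/4 = 3/2
  a_3 = (2 - 3)(3/2) / 3^2 = (-3/2)/9 = -1/6
Hence L_3(x) = -x^3/6 + 3 x^2/2 - 3 x + 1.

L_3(x); series = -x^3/6 + 3 x^2/2 - 3 x + 1


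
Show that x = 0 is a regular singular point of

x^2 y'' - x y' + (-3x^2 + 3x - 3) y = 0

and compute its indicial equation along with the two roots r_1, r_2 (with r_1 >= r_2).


Divide by x^2 to reach normal form y'' + P_1(x) y' + P_2(x) y = 0 with P_1(x) = -1/x and P_2(x) = -3 + 3/x - 3/x^2.
x = 0 is a singular point because the y'-coefficient -1/x has a pole at x = 0 and the y-coefficient -3 + 3/x - 3/x^2 has a pole at x = 0.
It is a regular singular point because x P_1(x) = p(x) = -1 and x^2 P_2(x) = q(x) = -3x^2 + 3x - 3 are polynomials, hence analytic at x = 0.
p(0) = -1,  q(0) = -3.
Indicial equation: r(r-1) + p(0) r + q(0) = 0, i.e. r^2 + (p(0) - 1) r + q(0) = 0, i.e. r^2 - 2 r - 3 = 0.
Discriminant: (-2)^2 - 4(-3) = 16, so r = (2 ± 4)/2.
Solving: r_1 = 3, r_2 = -1.

indicial: r^2 - 2 r - 3 = 0; roots r_1 = 3, r_2 = -1


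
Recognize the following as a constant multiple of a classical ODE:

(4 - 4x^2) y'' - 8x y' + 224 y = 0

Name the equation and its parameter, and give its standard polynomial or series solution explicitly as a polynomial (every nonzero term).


All three coefficients share the factor 4; dividing through by 4 gives  (1 - x^2) y'' - 2x y' + 56 y = 0.
This matches the Legendre equation (1 - x^2) y'' - 2x y' + n(n+1) y = 0 (note the -2x y' term) with n(n+1) = 56, so n = 7; the polynomial solution is P_7(x).
With y = sum_k a_k x^k, matching x^k gives (k+2)(k+1) a_{k+2} = [k(k+1) - n(n+1)] a_k = (k - 7)(k + 8) a_k. The right side vanishes at k = 7, so the series with the parity of 7 terminates at degree 7.
Standard normalization (P_n(1) = 1): leading coefficient (2n)!/(2^n (n!)^2) = 87178291200/(128*25401600) = 429/16, so a_7 = 429/16. Work downward with a_k = (k+1)(k+2) a_{k+2} / ((k - 7)(k + 8)):
  a_5 = (6)(7)(429/16) / ((5 - 7)(5 + 8)) = (9009/8)/(-26) = -693/16
  a_3 = (4)(5)(-693/16) / ((3 - 7)(3 + 8)) = (-3465/4)/(-44) = 315/16
  a_1 = (2)(3)(315/16) / ((1 - 7)(1 + 8)) = (945/8)/(-54) = -35/16
Hence P_7(x) = 429 x^7/16 - 693 x^5/16 + 315 x^3/16 - 35 x/16.

P_7(x); series = 429 x^7/16 - 693 x^5/16 + 315 x^3/16 - 35 x/16


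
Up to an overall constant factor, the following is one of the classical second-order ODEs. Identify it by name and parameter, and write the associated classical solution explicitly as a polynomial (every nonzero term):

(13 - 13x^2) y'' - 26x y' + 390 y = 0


All three coefficients share the factor 13; dividing through by 13 gives  (1 - x^2) y'' - 2x y' + 30 y = 0.
This matches the Legendre equation (1 - x^2) y'' - 2x y' + n(n+1) y = 0 (note the -2x y' term) with n(n+1) = 30, so n = 5; the polynomial solution is P_5(x).
With y = sum_k a_k x^k, matching x^k gives (k+2)(k+1) a_{k+2} = [k(k+1) - n(n+1)] a_k = (k - 5)(k + 6) a_k. The right side vanishes at k = 5, so the series with the parity of 5 terminates at degree 5.
Standard normalization (P_n(1) = 1): leading coefficient (2n)!/(2^n (n!)^2) = 3628800/(32*14400) = 63/8, so a_5 = 63/8. Work downward with a_k = (k+1)(k+2) a_{k+2} / ((k - 5)(k + 6)):
  a_3 = (4)(5)(63/8) / ((3 - 5)(3 + 6)) = (315/2)/(-18) = -35/4
  a_1 = (2)(3)(-35/4) / ((1 - 5)(1 + 6)) = (-105/2)/(-28) = 15/8
Hence P_5(x) = 63 x^5/8 - 35 x^3/4 + 15 x/8.

P_5(x); series = 63 x^5/8 - 35 x^3/4 + 15 x/8


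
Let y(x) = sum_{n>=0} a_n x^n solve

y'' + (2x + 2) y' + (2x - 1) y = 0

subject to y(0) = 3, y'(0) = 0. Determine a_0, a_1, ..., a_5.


Ansatz: y(x) = sum_{n>=0} a_n x^n, so y'(x) = sum_{n>=1} n a_n x^(n-1) and y''(x) = sum_{n>=2} n(n-1) a_n x^(n-2).
Substitute into P(x) y'' + Q(x) y' + R(x) y = 0 with P(x) = 1, Q(x) = 2x + 2, R(x) = 2x - 1, and match powers of x.
Initial conditions: a_0 = 3, a_1 = 0.
Setting the coefficient of each power of x to zero and solving order by order (substituting the coefficients already found):
  x^0: 2 a_2 + 2 a_1 - a_0 = 0  ->  2 a_2 = -2 a_1 + a_0 = 3  ->  a_2 = 3/2
  x^1: 6 a_3 + 4 a_2 + a_1 + 2 a_0 = 0  ->  6 a_3 = -4 a_2 - a_1 - 2 a_0 = -12  ->  a_3 = -2
  x^2: 12 a_4 + 6 a_3 + 3 a_2 + 2 a_1 = 0  ->  12 a_4 = -6 a_3 - 3 a_2 - 2 a_1 = 15/2  ->  a_4 = 5/8
  x^3: 20 a_5 + 8 a_4 + 5 a_3 + 2 a_2 = 0  ->  20 a_5 = -8 a_4 - 5 a_3 - 2 a_2 = 2  ->  a_5 = 1/10
Truncated series: y(x) = 3 + (3/2) x^2 - 2 x^3 + (5/8) x^4 + (1/10) x^5 + O(x^6).

a_0 = 3; a_1 = 0; a_2 = 3/2; a_3 = -2; a_4 = 5/8; a_5 = 1/10


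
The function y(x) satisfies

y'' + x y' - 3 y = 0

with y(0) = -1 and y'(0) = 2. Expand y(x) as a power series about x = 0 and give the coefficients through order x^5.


Ansatz: y(x) = sum_{n>=0} a_n x^n, so y'(x) = sum_{n>=1} n a_n x^(n-1) and y''(x) = sum_{n>=2} n(n-1) a_n x^(n-2).
Substitute into P(x) y'' + Q(x) y' + R(x) y = 0 with P(x) = 1, Q(x) = x, R(x) = -3, and match powers of x.
Initial conditions: a_0 = -1, a_1 = 2.
Setting the coefficient of each power of x to zero and solving order by order (substituting the coefficients already found):
  x^0: 2 a_2 - 3 a_0 = 0  ->  2 a_2 = 3 a_0 = -3  ->  a_2 = -3/2
  x^1: 6 a_3 - 2 a_1 = 0  ->  6 a_3 = 2 a_1 = 4  ->  a_3 = 2/3
  x^2: 12 a_4 - a_2 = 0  ->  12 a_4 = a_2 = -3/2  ->  a_4 = -1/8
  x^3: 20 a_5 = 0  ->  a_5 = 0
Truncated series: y(x) = -1 + 2 x - (3/2) x^2 + (2/3) x^3 - (1/8) x^4 + O(x^6).

a_0 = -1; a_1 = 2; a_2 = -3/2; a_3 = 2/3; a_4 = -1/8; a_5 = 0


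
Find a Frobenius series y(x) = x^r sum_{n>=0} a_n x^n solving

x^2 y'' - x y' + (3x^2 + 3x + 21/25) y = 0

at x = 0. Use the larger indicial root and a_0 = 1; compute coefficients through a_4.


Write in Frobenius form y'' + (p(x)/x) y' + (q(x)/x^2) y = 0:
  p(x) = -1,  q(x) = 3x^2 + 3x + 21/25.
Indicial equation: r(r-1) + (-1) r + (21/25) = 0 -> roots r_1 = 7/5, r_2 = 3/5.
Take r = r_1 = 7/5. Let y(x) = x^r sum_{n>=0} a_n x^n with a_0 = 1.
Substitute y = x^r sum a_n x^n and match x^{r+n}. The recurrence is
  D(n) a_n + 3 a_{n-1} + 3 a_{n-2} = 0,  where D(n) = (r+n)(r+n-1) + (-1)(r+n) + (21/25).
  a_n = [-3 a_{n-1} - 3 a_{n-2}] / D(n).
Since the indicial polynomial factors as (r - r_1)(r - r_2), D(n) = (r_1 + n - r_1)(r_1 + n - r_2) = n(n + 4/5).
Evaluating step by step (a_0 = 1):
  n = 1: D(1) = 1(1 + 4/5) = 9/5; numerator = -3(1) = -3; a_1 = (-3)/(9/5) = -5/3
  n = 2: D(2) = 2(2 + 4/5) = 28/5; numerator = -3(-5/3) - 3(1) = 2; a_2 = (2)/(28/5) = 5/14
  n = 3: D(3) = 3(3 + 4/5) = 57/5; numerator = -3(5/14) - 3(-5/3) = 55/14; a_3 = (55/14)/(57/5) = 275/798
  n = 4: D(4) = 4(4 + 4/5) = 96/5; numerator = -3(275/798) - 3(5/14) = -40/19; a_4 = (-40/19)/(96/5) = -25/228

r = 7/5; a_0 = 1; a_1 = -5/3; a_2 = 5/14; a_3 = 275/798; a_4 = -25/228


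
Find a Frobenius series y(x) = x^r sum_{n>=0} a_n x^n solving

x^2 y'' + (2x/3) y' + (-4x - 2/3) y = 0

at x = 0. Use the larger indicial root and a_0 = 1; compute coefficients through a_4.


Write in Frobenius form y'' + (p(x)/x) y' + (q(x)/x^2) y = 0:
  p(x) = 2/3,  q(x) = -4x - 2/3.
Indicial equation: r(r-1) + (2/3) r + (-2/3) = 0 -> roots r_1 = 1, r_2 = -2/3.
Take r = r_1 = 1. Let y(x) = x^r sum_{n>=0} a_n x^n with a_0 = 1.
Substitute y = x^r sum a_n x^n and match x^{r+n}. The recurrence is
  D(n) a_n - 4 a_{n-1} = 0,  where D(n) = (r+n)(r+n-1) + (2/3)(r+n) + (-2/3).
  a_n = 4 / D(n) * a_{n-1}.
Since the indicial polynomial factors as (r - r_1)(r - r_2), D(n) = (r_1 + n - r_1)(r_1 + n - r_2) = n(n + 5/3).
Evaluating step by step (a_0 = 1):
  n = 1: D(1) = 1(1 + 5/3) = 8/3; numerator = 4(1) = 4; a_1 = (4)/(8/3) = 3/2
  n = 2: D(2) = 2(2 + 5/3) = 22/3; numerator = 4(3/2) = 6; a_2 = (6)/(22/3) = 9/11
  n = 3: D(3) = 3(3 + 5/3) = 14; numerator = 4(9/11) = 36/11; a_3 = (36/11)/(14) = 18/77
  n = 4: D(4) = 4(4 + 5/3) = 68/3; numerator = 4(18/77) = 72/77; a_4 = (72/77)/(68/3) = 54/1309

r = 1; a_0 = 1; a_1 = 3/2; a_2 = 9/11; a_3 = 18/77; a_4 = 54/1309


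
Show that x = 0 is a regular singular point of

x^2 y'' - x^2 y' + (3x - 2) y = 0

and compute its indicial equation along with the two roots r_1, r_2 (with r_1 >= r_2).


Divide by x^2 to reach normal form y'' + P_1(x) y' + P_2(x) y = 0 with P_1(x) = -1 and P_2(x) = 3/x - 2/x^2.
x = 0 is a singular point because the y-coefficient 3/x - 2/x^2 has a pole at x = 0.
It is a regular singular point because x P_1(x) = p(x) = -x and x^2 P_2(x) = q(x) = 3x - 2 are polynomials, hence analytic at x = 0.
p(0) = 0,  q(0) = -2.
Indicial equation: r(r-1) + p(0) r + q(0) = 0, i.e. r^2 + (p(0) - 1) r + q(0) = 0, i.e. r^2 - 1 r - 2 = 0.
Discriminant: (-1)^2 - 4(-2) = 9, so r = (1 ± 3)/2.
Solving: r_1 = 2, r_2 = -1.

indicial: r^2 - 1 r - 2 = 0; roots r_1 = 2, r_2 = -1


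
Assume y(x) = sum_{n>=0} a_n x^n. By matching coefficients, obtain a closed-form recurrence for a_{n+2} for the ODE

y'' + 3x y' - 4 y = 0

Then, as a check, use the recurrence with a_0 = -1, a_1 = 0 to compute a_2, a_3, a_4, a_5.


Substitute y = sum_n a_n x^n.
y''(x) has coefficient (n+2)(n+1) a_{n+2} at x^n;
3 x y'(x) has coefficient 3 n a_n at x^n (shift);
-4 y(x) has coefficient -4 a_n at x^n.
Matching x^n: (n+2)(n+1) a_{n+2} + (3n - 4) a_n = 0.
Thus a_{n+2} = (-3n + 4) / ((n+1)(n+2)) * a_n.

Check with a_0 = -1, a_1 = 0 (apply the recurrence for n = 0, 1, 2, 3): a_0 = -1, a_1 = 0, a_2 = -2, a_3 = 0, a_4 = 1/3, a_5 = 0.

a_(n+2) = (-3n + 4) / ((n+1)(n+2)) * a_n; check: a_0 = -1, a_1 = 0, a_2 = -2, a_3 = 0, a_4 = 1/3, a_5 = 0


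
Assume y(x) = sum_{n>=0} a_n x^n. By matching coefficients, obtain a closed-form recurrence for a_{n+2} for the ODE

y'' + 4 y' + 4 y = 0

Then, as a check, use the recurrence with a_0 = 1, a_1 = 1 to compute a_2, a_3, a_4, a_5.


Substitute y = sum_n a_n x^n.
y''(x) has coefficient (n+2)(n+1) a_{n+2} at x^n;
4 y'(x) has coefficient 4 (n+1) a_{n+1} at x^n;
4 y(x) has coefficient 4 a_n at x^n.
Matching x^n: (n+2)(n+1) a_{n+2} + 4 (n+1) a_{n+1} + 4 a_n = 0.
Thus a_{n+2} = [-4 (n+1) a_{n+1} - 4 a_n] / ((n+1)(n+2)).

Check with a_0 = 1, a_1 = 1 (apply the recurrence for n = 0, 1, 2, 3): a_0 = 1, a_1 = 1, a_2 = -4, a_3 = 14/3, a_4 = -10/3, a_5 = 26/15.

a_(n+2) = [-4 (n+1) a_(n+1) - 4 a_n] / ((n+1)(n+2)); check: a_0 = 1, a_1 = 1, a_2 = -4, a_3 = 14/3, a_4 = -10/3, a_5 = 26/15


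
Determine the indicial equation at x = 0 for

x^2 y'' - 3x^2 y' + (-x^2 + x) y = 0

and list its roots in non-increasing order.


Divide by x^2 to reach normal form y'' + P_1(x) y' + P_2(x) y = 0 with P_1(x) = -3 and P_2(x) = -1 + 1/x.
x = 0 is a singular point because the y-coefficient -1 + 1/x has a pole at x = 0.
It is a regular singular point because x P_1(x) = p(x) = -3x and x^2 P_2(x) = q(x) = -x^2 + x are polynomials, hence analytic at x = 0.
p(0) = 0,  q(0) = 0.
Indicial equation: r(r-1) + p(0) r + q(0) = 0, i.e. r^2 + (p(0) - 1) r + q(0) = 0, i.e. r^2 - 1 r = 0.
Discriminant: (-1)^2 - 4(0) = 1, so r = (1 ± 1)/2.
Solving: r_1 = 1, r_2 = 0.

indicial: r^2 - 1 r = 0; roots r_1 = 1, r_2 = 0


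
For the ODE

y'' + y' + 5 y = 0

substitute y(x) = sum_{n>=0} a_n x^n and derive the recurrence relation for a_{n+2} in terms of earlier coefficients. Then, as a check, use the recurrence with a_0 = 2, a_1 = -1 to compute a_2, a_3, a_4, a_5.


Substitute y = sum_n a_n x^n.
y''(x) has coefficient (n+2)(n+1) a_{n+2} at x^n;
y'(x) has coefficient (n+1) a_{n+1} at x^n;
5 y(x) has coefficient 5 a_n at x^n.
Matching x^n: (n+2)(n+1) a_{n+2} + (n+1) a_{n+1} + 5 a_n = 0.
Thus a_{n+2} = [-(n+1) a_{n+1} - 5 a_n] / ((n+1)(n+2)).

Check with a_0 = 2, a_1 = -1 (apply the recurrence for n = 0, 1, 2, 3): a_0 = 2, a_1 = -1, a_2 = -9/2, a_3 = 7/3, a_4 = 31/24, a_5 = -101/120.

a_(n+2) = [-(n+1) a_(n+1) - 5 a_n] / ((n+1)(n+2)); check: a_0 = 2, a_1 = -1, a_2 = -9/2, a_3 = 7/3, a_4 = 31/24, a_5 = -101/120


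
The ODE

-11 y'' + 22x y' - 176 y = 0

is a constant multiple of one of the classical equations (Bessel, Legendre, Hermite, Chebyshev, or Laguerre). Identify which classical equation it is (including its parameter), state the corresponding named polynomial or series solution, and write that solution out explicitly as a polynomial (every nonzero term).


All three coefficients share the factor -11; dividing through by -11 gives  y'' - 2x y' + 16 y = 0.
This matches the Hermite equation y'' - 2x y' + 2n y = 0 with 2n = 16, so n = 8; the polynomial solution is H_8(x).
With y = sum_k a_k x^k, matching x^k gives (k+2)(k+1) a_{k+2} = 2(k - n) a_k = 2(k - 8) a_k. The right side vanishes at k = 8, so the series with the parity of 8 terminates at degree 8.
Standard normalization: leading coefficient of H_n is 2^n, so a_8 = 2^8 = 256. Work downward with a_k = (k+1)(k+2) a_{k+2} / (2(k - n)):
  a_6 = (7)(8)(256) / (2(6 - 8)) = 14336/(-4) = -3584
  a_4 = (5)(6)(-3584) / (2(4 - 8)) = -107520/(-8) = 13440
  a_2 = (3)(4)(13440) / (2(2 - 8)) = 161280/(-12) = -13440
  a_0 = (1)(2)(-13440) / (2(0 - 8)) = -26880/(-16) = 1680
Hence H_8(x) = 256 x^8 - 3584 x^6 + 13440 x^4 - 13440 x^2 + 1680.

H_8(x); series = 256 x^8 - 3584 x^6 + 13440 x^4 - 13440 x^2 + 1680
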